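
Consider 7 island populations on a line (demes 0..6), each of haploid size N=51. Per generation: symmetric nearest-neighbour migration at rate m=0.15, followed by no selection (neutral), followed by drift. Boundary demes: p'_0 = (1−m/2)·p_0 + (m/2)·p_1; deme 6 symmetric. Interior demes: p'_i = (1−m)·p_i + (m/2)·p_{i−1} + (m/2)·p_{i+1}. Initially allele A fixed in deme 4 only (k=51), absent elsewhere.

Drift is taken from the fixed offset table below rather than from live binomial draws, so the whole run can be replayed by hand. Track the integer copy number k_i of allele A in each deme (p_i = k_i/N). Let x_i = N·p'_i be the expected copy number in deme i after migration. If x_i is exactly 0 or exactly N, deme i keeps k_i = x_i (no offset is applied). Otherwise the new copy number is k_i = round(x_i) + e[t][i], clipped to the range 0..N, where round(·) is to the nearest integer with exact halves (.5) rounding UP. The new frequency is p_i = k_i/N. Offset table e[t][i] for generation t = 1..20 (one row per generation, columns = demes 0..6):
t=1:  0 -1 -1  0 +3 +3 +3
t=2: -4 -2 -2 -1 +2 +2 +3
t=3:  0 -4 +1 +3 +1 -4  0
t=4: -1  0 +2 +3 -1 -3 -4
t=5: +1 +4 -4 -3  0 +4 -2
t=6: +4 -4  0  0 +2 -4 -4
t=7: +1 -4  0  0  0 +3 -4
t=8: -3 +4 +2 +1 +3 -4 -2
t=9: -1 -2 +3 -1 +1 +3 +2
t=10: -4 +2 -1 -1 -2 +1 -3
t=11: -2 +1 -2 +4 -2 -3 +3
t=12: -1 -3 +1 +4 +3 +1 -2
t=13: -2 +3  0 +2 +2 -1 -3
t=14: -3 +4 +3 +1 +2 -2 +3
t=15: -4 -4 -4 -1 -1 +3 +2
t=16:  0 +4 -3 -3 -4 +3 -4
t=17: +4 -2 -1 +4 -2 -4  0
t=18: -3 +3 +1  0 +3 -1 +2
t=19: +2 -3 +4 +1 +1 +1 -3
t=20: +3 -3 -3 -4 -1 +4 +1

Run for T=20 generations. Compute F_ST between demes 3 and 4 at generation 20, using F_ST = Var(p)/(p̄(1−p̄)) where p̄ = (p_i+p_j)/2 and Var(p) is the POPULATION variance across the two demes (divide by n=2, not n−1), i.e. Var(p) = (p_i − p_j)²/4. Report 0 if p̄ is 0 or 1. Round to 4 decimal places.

0.0019

t=0: k=[0 0 0 0 51 0 0]
t=1: x=[0.0000 0.0000 0.0000 3.8250 43.3500 3.8250 0.0000] k=[0 0 0 4 46 7 0]
t=2: x=[0.0000 0.0000 0.3000 6.8500 39.9250 9.4000 0.5250] k=[0 0 0 6 42 11 4]
t=3: x=[0.0000 0.0000 0.4500 8.2500 36.9750 12.8000 4.5250] k=[0 0 1 11 38 9 5]
t=4: x=[0.0000 0.0750 1.6750 12.2750 33.8000 10.8750 5.3000] k=[0 0 4 15 33 8 1]
t=5: x=[0.0000 0.3000 4.5250 15.5250 29.7750 9.3500 1.5250] k=[0 4 1 13 30 13 0]
t=6: x=[0.3000 3.4750 2.1250 13.3750 27.4500 13.3000 0.9750] k=[4 0 2 13 29 9 0]
t=7: x=[3.7000 0.4500 2.6750 13.3750 26.3000 9.8250 0.6750] k=[5 0 3 13 26 13 0]
t=8: x=[4.6250 0.6000 3.5250 13.2250 24.0500 13.0000 0.9750] k=[2 5 6 14 27 9 0]
t=9: x=[2.2250 4.8500 6.5250 14.3750 24.6750 9.6750 0.6750] k=[1 3 10 13 26 13 3]
t=10: x=[1.1500 3.3750 9.7000 13.7500 24.0500 13.2250 3.7500] k=[0 5 9 13 22 14 1]
t=11: x=[0.3750 4.9250 9.0000 13.3750 20.7250 13.6250 1.9750] k=[0 6 7 17 19 11 5]
t=12: x=[0.4500 5.6250 7.6750 16.4000 18.2500 11.1500 5.4500] k=[0 3 9 20 21 12 3]
t=13: x=[0.2250 3.2250 9.3750 19.2500 20.2500 12.0000 3.6750] k=[0 6 9 21 22 11 1]
t=14: x=[0.4500 5.7750 9.6750 20.1750 21.1000 11.0750 1.7500] k=[0 10 13 21 23 9 5]
t=15: x=[0.7500 9.4750 13.3750 20.5500 21.8000 9.7500 5.3000] k=[0 5 9 20 21 13 7]
t=16: x=[0.3750 4.9250 9.5250 19.2500 20.3250 13.1500 7.4500] k=[0 9 7 16 16 16 3]
t=17: x=[0.6750 8.1750 7.8250 15.3250 16.0000 15.0250 3.9750] k=[5 6 7 19 14 11 4]
t=18: x=[5.0750 6.0000 7.8250 17.7250 14.1500 10.7000 4.5250] k=[2 9 9 18 17 10 7]
t=19: x=[2.5250 8.4750 9.6750 17.2500 16.5500 10.3000 7.2250] k=[5 5 14 18 18 11 4]
t=20: x=[5.0000 5.6750 13.6250 17.7000 17.4750 11.0000 4.5250] k=[8 3 11 14 16 15 6]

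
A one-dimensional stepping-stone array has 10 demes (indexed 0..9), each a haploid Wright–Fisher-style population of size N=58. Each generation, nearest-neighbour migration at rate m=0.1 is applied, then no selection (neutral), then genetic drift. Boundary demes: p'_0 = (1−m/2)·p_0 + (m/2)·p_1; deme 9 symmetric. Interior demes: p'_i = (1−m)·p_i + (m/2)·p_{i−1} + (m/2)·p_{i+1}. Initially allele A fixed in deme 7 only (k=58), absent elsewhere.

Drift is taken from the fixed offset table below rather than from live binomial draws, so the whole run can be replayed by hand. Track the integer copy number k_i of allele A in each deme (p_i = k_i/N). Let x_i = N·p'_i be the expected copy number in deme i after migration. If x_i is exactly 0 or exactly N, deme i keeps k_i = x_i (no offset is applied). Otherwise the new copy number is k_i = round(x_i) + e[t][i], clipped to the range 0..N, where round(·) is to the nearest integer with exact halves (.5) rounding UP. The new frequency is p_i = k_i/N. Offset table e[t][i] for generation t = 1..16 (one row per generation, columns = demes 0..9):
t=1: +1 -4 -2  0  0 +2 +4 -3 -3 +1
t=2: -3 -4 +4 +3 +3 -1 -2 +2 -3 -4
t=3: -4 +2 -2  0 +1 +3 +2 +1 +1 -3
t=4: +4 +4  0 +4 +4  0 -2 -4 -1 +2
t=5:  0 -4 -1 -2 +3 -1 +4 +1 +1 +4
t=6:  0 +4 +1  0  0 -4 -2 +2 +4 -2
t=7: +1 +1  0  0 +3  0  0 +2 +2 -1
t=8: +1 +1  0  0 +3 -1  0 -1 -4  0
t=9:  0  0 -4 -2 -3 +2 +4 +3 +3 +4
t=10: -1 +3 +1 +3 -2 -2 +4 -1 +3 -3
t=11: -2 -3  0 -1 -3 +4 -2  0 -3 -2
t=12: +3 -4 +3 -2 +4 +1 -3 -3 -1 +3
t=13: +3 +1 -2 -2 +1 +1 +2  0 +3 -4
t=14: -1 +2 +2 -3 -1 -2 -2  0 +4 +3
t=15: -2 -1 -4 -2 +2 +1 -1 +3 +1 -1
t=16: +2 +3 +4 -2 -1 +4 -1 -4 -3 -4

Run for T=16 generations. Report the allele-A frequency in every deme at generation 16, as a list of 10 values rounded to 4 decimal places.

[0.0345, 0.0862, 0.0690, 0.0000, 0.1034, 0.2241, 0.2241, 0.3448, 0.3103, 0.0862]

t=0: k=[0 0 0 0 0 0 0 58 0 0]
t=1: x=[0.0000 0.0000 0.0000 0.0000 0.0000 0.0000 2.9000 52.2000 2.9000 0.0000] k=[0 0 0 0 0 0 7 49 0 0]
t=2: x=[0.0000 0.0000 0.0000 0.0000 0.0000 0.3500 8.7500 44.4500 2.4500 0.0000] k=[0 0 0 0 0 0 7 46 0 0]
t=3: x=[0.0000 0.0000 0.0000 0.0000 0.0000 0.3500 8.6000 41.7500 2.3000 0.0000] k=[0 0 0 0 0 3 11 43 3 0]
t=4: x=[0.0000 0.0000 0.0000 0.0000 0.1500 3.2500 12.2000 39.4000 4.8500 0.1500] k=[0 0 0 0 4 3 10 35 4 2]
t=5: x=[0.0000 0.0000 0.0000 0.2000 3.7500 3.4000 10.9000 32.2000 5.4500 2.1000] k=[0 0 0 0 7 2 15 33 6 6]
t=6: x=[0.0000 0.0000 0.0000 0.3500 6.4000 2.9000 15.2500 30.7500 7.3500 6.0000] k=[0 0 0 0 6 0 13 33 11 4]
t=7: x=[0.0000 0.0000 0.0000 0.3000 5.4000 0.9500 13.3500 30.9000 11.7500 4.3500] k=[0 0 0 0 8 1 13 33 14 3]
t=8: x=[0.0000 0.0000 0.0000 0.4000 7.2500 1.9500 13.4000 31.0500 14.4000 3.5500] k=[0 0 0 0 10 1 13 30 10 4]
t=9: x=[0.0000 0.0000 0.0000 0.5000 9.0500 2.0500 13.2500 28.1500 10.7000 4.3000] k=[0 0 0 0 6 4 17 31 14 8]
t=10: x=[0.0000 0.0000 0.0000 0.3000 5.6000 4.7500 17.0500 29.4500 14.5500 8.3000] k=[0 0 0 3 4 3 21 28 18 5]
t=11: x=[0.0000 0.0000 0.1500 2.9000 3.9000 3.9500 20.4500 27.1500 17.8500 5.6500] k=[0 0 0 2 1 8 18 27 15 4]
t=12: x=[0.0000 0.0000 0.1000 1.8500 1.4000 8.1500 17.9500 25.9500 15.0500 4.5500] k=[0 0 3 0 5 9 15 23 14 8]
t=13: x=[0.0000 0.1500 2.7000 0.4000 4.9500 9.1000 15.1000 22.1500 14.1500 8.3000] k=[0 1 1 0 6 10 17 22 17 4]
t=14: x=[0.0500 0.9500 0.9500 0.3500 5.9000 10.1500 16.9000 21.5000 16.6000 4.6500] k=[0 3 3 0 5 8 15 22 21 8]
t=15: x=[0.1500 2.8500 2.8500 0.4000 4.9000 8.2000 15.0000 21.6000 20.4000 8.6500] k=[0 2 0 0 7 9 14 25 21 8]
t=16: x=[0.1000 1.8000 0.1000 0.3500 6.7500 9.1500 14.3000 24.2500 20.5500 8.6500] k=[2 5 4 0 6 13 13 20 18 5]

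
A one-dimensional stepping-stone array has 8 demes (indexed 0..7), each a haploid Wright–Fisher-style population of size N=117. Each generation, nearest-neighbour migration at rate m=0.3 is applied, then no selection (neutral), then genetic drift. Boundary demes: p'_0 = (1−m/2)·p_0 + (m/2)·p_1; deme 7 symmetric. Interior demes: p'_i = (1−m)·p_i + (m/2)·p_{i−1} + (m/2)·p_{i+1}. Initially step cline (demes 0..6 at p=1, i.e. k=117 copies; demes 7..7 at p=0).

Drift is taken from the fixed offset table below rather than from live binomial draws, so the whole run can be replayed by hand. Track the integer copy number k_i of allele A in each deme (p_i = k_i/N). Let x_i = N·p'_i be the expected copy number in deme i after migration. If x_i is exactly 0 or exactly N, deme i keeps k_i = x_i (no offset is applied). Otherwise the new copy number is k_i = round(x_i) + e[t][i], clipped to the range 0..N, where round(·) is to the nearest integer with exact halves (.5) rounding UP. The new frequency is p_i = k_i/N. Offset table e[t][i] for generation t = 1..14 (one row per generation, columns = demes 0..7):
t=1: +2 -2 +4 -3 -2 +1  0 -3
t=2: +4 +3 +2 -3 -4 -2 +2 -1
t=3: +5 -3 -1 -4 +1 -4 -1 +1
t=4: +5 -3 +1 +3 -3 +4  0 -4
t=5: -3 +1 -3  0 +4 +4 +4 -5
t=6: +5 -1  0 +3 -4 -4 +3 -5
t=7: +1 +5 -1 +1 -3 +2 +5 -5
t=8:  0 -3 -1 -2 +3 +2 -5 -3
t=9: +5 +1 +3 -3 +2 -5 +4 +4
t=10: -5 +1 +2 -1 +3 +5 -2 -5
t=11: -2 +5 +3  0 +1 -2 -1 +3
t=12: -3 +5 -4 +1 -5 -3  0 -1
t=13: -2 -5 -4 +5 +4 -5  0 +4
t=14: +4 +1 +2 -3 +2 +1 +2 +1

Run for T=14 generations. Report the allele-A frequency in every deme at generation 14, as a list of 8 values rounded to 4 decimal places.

t=0: k=[117 117 117 117 117 117 117 0]
t=1: x=[117.0000 117.0000 117.0000 117.0000 117.0000 117.0000 99.4500 17.5500] k=[117 117 117 117 117 117 99 15]
t=2: x=[117.0000 117.0000 117.0000 117.0000 117.0000 114.3000 89.1000 27.6000] k=[117 117 117 117 117 112 91 27]
t=3: x=[117.0000 117.0000 117.0000 117.0000 116.2500 109.6000 84.5500 36.6000] k=[117 117 117 117 117 106 84 38]
t=4: x=[117.0000 117.0000 117.0000 117.0000 115.3500 104.3500 80.4000 44.9000] k=[117 117 117 117 112 108 80 41]
t=5: x=[117.0000 117.0000 117.0000 116.2500 112.1500 104.4000 78.3500 46.8500] k=[117 117 117 116 116 108 82 42]
t=6: x=[117.0000 117.0000 116.8500 116.1500 114.8000 105.3000 79.9000 48.0000] k=[117 117 117 117 111 101 83 43]
t=7: x=[117.0000 117.0000 117.0000 116.1000 110.4000 99.8000 79.7000 49.0000] k=[117 117 117 117 107 102 85 44]
t=8: x=[117.0000 117.0000 117.0000 115.5000 107.7500 100.2000 81.4000 50.1500] k=[117 117 117 114 111 102 76 47]
t=9: x=[117.0000 117.0000 116.5500 114.0000 110.1000 99.4500 75.5500 51.3500] k=[117 117 117 111 112 94 80 55]
t=10: x=[117.0000 117.0000 116.1000 112.0500 109.1500 94.6000 78.3500 58.7500] k=[117 117 117 111 112 100 76 54]
t=11: x=[117.0000 117.0000 116.1000 112.0500 110.0500 98.2000 76.3000 57.3000] k=[117 117 117 112 111 96 75 60]
t=12: x=[117.0000 117.0000 116.2500 112.6000 108.9000 95.1000 75.9000 62.2500] k=[117 117 112 114 104 92 76 61]
t=13: x=[117.0000 116.2500 113.0500 112.2000 103.7000 91.4000 76.1500 63.2500] k=[117 111 109 117 108 86 76 67]
t=14: x=[116.1000 111.6000 110.5000 114.4500 106.0500 87.8000 76.1500 68.3500] k=[117 113 113 111 108 89 78 69]

[1.0000, 0.9658, 0.9658, 0.9487, 0.9231, 0.7607, 0.6667, 0.5897]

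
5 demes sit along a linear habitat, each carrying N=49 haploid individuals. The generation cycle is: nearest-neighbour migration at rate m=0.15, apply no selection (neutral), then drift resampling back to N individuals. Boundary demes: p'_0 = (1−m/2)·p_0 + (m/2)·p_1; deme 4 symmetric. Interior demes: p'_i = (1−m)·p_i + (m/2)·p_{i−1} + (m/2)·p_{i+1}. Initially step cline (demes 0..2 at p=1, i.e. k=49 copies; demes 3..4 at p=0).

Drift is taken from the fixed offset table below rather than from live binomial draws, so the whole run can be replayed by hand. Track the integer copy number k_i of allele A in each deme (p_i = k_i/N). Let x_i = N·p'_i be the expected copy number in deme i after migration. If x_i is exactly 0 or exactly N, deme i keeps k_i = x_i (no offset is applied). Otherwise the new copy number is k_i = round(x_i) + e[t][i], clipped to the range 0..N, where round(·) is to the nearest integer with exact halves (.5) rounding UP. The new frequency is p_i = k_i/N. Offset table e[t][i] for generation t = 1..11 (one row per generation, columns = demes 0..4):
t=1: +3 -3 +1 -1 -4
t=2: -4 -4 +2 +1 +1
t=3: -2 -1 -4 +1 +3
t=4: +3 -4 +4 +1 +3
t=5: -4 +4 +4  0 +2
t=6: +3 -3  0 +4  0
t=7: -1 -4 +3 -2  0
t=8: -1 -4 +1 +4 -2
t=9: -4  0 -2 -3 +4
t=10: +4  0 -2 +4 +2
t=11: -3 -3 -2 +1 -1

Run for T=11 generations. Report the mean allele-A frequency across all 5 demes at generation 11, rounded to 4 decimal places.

t=0: k=[49 49 49 0 0]
t=1: x=[49.0000 49.0000 45.3250 3.6750 0.0000] k=[49 49 46 3 0]
t=2: x=[49.0000 48.7750 43.0000 6.0000 0.2250] k=[49 45 45 7 1]
t=3: x=[48.7000 45.3000 42.1500 9.4000 1.4500] k=[47 44 38 10 4]
t=4: x=[46.7750 43.7750 36.3500 11.6500 4.4500] k=[49 40 40 13 7]
t=5: x=[48.3250 40.6750 37.9750 14.5750 7.4500] k=[44 45 42 15 9]
t=6: x=[44.0750 44.7000 40.2000 16.5750 9.4500] k=[47 42 40 21 9]
t=7: x=[46.6250 42.2250 38.7250 21.5250 9.9000] k=[46 38 42 20 10]
t=8: x=[45.4000 38.9000 40.0500 20.9000 10.7500] k=[44 35 41 25 9]
t=9: x=[43.3250 36.1250 39.3500 25.0000 10.2000] k=[39 36 37 22 14]
t=10: x=[38.7750 36.3000 35.8000 22.5250 14.6000] k=[43 36 34 27 17]
t=11: x=[42.4750 36.3750 33.6250 26.7750 17.7500] k=[39 33 32 28 17]

0.6082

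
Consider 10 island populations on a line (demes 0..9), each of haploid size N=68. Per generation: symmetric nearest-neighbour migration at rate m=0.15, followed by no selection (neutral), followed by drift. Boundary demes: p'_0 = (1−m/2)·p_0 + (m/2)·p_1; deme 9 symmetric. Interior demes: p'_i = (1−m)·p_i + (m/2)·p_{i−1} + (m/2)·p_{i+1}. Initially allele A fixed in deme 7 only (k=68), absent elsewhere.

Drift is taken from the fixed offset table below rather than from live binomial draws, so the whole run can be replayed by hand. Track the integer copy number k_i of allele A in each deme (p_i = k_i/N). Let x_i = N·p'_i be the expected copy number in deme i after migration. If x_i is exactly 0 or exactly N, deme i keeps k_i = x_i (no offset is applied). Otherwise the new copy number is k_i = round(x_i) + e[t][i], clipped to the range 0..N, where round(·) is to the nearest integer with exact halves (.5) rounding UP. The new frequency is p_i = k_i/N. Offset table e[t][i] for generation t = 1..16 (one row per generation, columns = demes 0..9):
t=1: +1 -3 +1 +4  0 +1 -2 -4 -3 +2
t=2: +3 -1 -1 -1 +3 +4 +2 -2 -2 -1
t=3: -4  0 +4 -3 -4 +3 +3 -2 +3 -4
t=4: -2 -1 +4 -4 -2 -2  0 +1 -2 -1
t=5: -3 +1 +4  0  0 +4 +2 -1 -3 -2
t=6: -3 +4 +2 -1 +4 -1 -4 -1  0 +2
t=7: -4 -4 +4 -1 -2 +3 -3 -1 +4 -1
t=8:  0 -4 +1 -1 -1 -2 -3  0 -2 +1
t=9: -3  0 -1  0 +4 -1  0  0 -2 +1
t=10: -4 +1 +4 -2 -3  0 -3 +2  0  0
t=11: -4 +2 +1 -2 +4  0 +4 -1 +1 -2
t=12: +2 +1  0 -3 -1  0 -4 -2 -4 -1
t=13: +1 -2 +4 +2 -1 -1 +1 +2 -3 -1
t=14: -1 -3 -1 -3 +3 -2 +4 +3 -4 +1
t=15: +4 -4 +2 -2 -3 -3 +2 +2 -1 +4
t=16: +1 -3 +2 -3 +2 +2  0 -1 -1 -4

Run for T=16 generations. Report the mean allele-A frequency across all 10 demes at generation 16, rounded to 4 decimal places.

t=0: k=[0 0 0 0 0 0 0 68 0 0]
t=1: x=[0.0000 0.0000 0.0000 0.0000 0.0000 0.0000 5.1000 57.8000 5.1000 0.0000] k=[0 0 0 0 0 0 3 54 2 0]
t=2: x=[0.0000 0.0000 0.0000 0.0000 0.0000 0.2250 6.6000 46.2750 5.7500 0.1500] k=[0 0 0 0 0 4 9 44 4 0]
t=3: x=[0.0000 0.0000 0.0000 0.0000 0.3000 4.0750 11.2500 38.3750 6.7000 0.3000] k=[0 0 0 0 0 7 14 36 10 0]
t=4: x=[0.0000 0.0000 0.0000 0.0000 0.5250 7.0000 15.1250 32.4000 11.2000 0.7500] k=[0 0 0 0 0 5 15 33 9 0]
t=5: x=[0.0000 0.0000 0.0000 0.0000 0.3750 5.3750 15.6000 29.8500 10.1250 0.6750] k=[0 0 0 0 0 9 18 29 7 0]
t=6: x=[0.0000 0.0000 0.0000 0.0000 0.6750 9.0000 18.1500 26.5250 8.1250 0.5250] k=[0 0 0 0 5 8 14 26 8 3]
t=7: x=[0.0000 0.0000 0.0000 0.3750 4.8500 8.2250 14.4500 23.7500 8.9750 3.3750] k=[0 0 0 0 3 11 11 23 13 2]
t=8: x=[0.0000 0.0000 0.0000 0.2250 3.3750 10.4000 11.9000 21.3500 12.9250 2.8250] k=[0 0 0 0 2 8 9 21 11 4]
t=9: x=[0.0000 0.0000 0.0000 0.1500 2.3000 7.6250 9.8250 19.3500 11.2250 4.5250] k=[0 0 0 0 6 7 10 19 9 6]
t=10: x=[0.0000 0.0000 0.0000 0.4500 5.6250 7.1500 10.4500 17.5750 9.5250 6.2250] k=[0 0 0 0 3 7 7 20 10 6]
t=11: x=[0.0000 0.0000 0.0000 0.2250 3.0750 6.7000 7.9750 18.2750 10.4500 6.3000] k=[0 0 0 0 7 7 12 17 11 4]
t=12: x=[0.0000 0.0000 0.0000 0.5250 6.4750 7.3750 12.0000 16.1750 10.9250 4.5250] k=[0 0 0 0 5 7 8 14 7 4]
t=13: x=[0.0000 0.0000 0.0000 0.3750 4.7750 6.9250 8.3750 13.0250 7.3000 4.2250] k=[0 0 0 2 4 6 9 15 4 3]
t=14: x=[0.0000 0.0000 0.1500 2.0000 4.0000 6.0750 9.2250 13.7250 4.7500 3.0750] k=[0 0 0 0 7 4 13 17 1 4]
t=15: x=[0.0000 0.0000 0.0000 0.5250 6.2500 4.9000 12.6250 15.5000 2.4250 3.7750] k=[0 0 0 0 3 2 15 18 1 8]
t=16: x=[0.0000 0.0000 0.0000 0.2250 2.7000 3.0500 14.2500 16.5000 2.8000 7.4750] k=[0 0 0 0 5 5 14 16 2 3]

0.0662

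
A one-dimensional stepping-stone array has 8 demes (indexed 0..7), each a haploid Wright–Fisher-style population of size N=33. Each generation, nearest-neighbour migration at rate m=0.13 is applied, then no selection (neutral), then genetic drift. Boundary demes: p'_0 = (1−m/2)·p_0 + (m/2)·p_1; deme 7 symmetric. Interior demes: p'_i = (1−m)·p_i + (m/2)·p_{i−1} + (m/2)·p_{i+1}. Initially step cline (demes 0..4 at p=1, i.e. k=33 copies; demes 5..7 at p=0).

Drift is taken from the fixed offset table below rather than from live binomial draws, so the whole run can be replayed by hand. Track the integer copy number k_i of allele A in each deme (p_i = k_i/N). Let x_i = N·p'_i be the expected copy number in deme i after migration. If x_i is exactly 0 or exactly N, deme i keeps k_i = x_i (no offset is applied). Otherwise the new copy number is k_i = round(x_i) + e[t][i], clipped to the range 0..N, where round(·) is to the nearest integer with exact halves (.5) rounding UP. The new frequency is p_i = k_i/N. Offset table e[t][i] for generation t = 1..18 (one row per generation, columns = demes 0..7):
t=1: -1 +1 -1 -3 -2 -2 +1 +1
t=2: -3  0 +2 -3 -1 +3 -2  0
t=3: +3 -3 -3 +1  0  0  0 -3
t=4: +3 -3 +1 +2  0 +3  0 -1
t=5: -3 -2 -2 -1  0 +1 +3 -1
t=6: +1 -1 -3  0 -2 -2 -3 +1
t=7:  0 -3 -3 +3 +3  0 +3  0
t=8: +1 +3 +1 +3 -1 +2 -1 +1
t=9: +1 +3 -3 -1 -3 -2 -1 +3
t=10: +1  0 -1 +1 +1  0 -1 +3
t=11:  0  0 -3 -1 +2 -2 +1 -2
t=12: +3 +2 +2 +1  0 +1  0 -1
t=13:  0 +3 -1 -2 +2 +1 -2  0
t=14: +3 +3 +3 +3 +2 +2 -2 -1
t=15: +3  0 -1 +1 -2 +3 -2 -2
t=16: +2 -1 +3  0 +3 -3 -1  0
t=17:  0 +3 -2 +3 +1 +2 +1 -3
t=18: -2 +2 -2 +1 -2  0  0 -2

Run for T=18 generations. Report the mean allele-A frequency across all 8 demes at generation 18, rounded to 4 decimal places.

0.6288

t=0: k=[33 33 33 33 33 0 0 0]
t=1: x=[33.0000 33.0000 33.0000 33.0000 30.8550 2.1450 0.0000 0.0000] k=[33 33 33 33 29 0 0 0]
t=2: x=[33.0000 33.0000 33.0000 32.7400 27.3750 1.8850 0.0000 0.0000] k=[33 33 33 30 26 5 0 0]
t=3: x=[33.0000 33.0000 32.8050 29.9350 24.8950 6.0400 0.3250 0.0000] k=[33 33 30 31 25 6 0 0]
t=4: x=[33.0000 32.8050 30.2600 30.5450 24.1550 6.8450 0.3900 0.0000] k=[33 30 31 33 24 10 0 0]
t=5: x=[32.8050 30.2600 31.0650 32.2850 23.6750 10.2600 0.6500 0.0000] k=[30 28 29 31 24 11 4 0]
t=6: x=[29.8700 28.1950 29.0650 30.4150 23.6100 11.3900 4.1950 0.2600] k=[31 27 26 30 22 9 1 1]
t=7: x=[30.7400 27.1950 26.3250 29.2200 21.6750 9.3250 1.5200 1.0000] k=[31 24 23 32 25 9 5 1]
t=8: x=[30.5450 24.3900 23.6500 30.9600 24.4150 9.7800 5.0000 1.2600] k=[32 27 25 33 23 12 4 2]
t=9: x=[31.6750 27.1950 25.6500 31.8300 22.9350 12.1950 4.3900 2.1300] k=[33 30 23 31 20 10 3 5]
t=10: x=[32.8050 29.7400 23.9750 29.7650 20.0650 10.1950 3.5850 4.8700] k=[33 30 23 31 21 10 3 8]
t=11: x=[32.8050 29.7400 23.9750 29.8300 20.9350 10.2600 3.7800 7.6750] k=[33 30 21 29 23 8 5 6]
t=12: x=[32.8050 29.6100 22.1050 28.0900 22.4150 8.7800 5.2600 5.9350] k=[33 32 24 29 22 10 5 5]
t=13: x=[32.9350 31.5450 24.8450 28.2200 21.6750 10.4550 5.3250 5.0000] k=[33 33 24 26 24 11 3 5]
t=14: x=[33.0000 32.4150 24.7150 25.7400 23.2850 11.3250 3.6500 4.8700] k=[33 33 28 29 25 13 2 4]
t=15: x=[33.0000 32.6750 28.3900 28.6750 24.4800 13.0650 2.8450 3.8700] k=[33 33 27 30 22 16 1 2]
t=16: x=[33.0000 32.6100 27.5850 29.2850 22.1300 15.4150 2.0400 1.9350] k=[33 32 31 29 25 12 1 2]
t=17: x=[32.9350 32.0000 30.9350 28.8700 24.4150 12.1300 1.7800 1.9350] k=[33 33 29 32 25 14 3 0]
t=18: x=[33.0000 32.7400 29.4550 31.3500 24.7400 14.0000 3.5200 0.1950] k=[33 33 27 32 23 14 4 0]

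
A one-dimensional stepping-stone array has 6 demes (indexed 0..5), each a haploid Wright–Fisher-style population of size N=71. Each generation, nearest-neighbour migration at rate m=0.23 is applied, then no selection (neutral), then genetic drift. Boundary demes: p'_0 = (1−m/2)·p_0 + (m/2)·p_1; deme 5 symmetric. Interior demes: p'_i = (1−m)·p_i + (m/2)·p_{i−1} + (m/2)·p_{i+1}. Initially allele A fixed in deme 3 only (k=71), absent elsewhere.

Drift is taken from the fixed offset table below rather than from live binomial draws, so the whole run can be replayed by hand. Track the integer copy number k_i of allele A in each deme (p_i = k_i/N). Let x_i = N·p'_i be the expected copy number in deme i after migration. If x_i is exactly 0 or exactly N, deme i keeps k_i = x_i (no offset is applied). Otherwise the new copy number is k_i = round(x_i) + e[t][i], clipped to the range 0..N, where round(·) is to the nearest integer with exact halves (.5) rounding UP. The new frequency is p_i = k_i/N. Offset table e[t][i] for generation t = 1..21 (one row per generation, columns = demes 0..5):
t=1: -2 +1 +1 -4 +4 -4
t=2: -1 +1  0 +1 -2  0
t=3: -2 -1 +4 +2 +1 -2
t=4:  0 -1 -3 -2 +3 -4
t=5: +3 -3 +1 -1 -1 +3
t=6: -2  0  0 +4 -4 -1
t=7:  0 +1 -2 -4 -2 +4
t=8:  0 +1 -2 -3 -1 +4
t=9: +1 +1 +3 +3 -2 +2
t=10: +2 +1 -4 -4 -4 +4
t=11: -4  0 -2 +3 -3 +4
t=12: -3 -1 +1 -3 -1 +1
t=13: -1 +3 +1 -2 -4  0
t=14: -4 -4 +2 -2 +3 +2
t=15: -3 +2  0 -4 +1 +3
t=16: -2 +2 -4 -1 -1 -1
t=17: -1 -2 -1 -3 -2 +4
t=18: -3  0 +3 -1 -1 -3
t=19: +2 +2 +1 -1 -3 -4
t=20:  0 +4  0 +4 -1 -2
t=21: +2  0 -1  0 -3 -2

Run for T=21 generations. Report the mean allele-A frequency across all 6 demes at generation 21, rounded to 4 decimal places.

t=0: k=[0 0 0 71 0 0]
t=1: x=[0.0000 0.0000 8.1650 54.6700 8.1650 0.0000] k=[0 0 9 51 12 0]
t=2: x=[0.0000 1.0350 12.7950 41.6850 15.1050 1.3800] k=[0 2 13 43 13 1]
t=3: x=[0.2300 3.0350 15.1850 36.1000 15.0700 2.3800] k=[0 2 19 38 16 0]
t=4: x=[0.2300 3.7250 19.2300 33.2850 16.6900 1.8400] k=[0 3 16 31 20 0]
t=5: x=[0.3450 4.1500 16.2300 28.0100 18.9650 2.3000] k=[3 1 17 27 18 5]
t=6: x=[2.7700 3.0700 16.3100 24.8150 17.5400 6.4950] k=[1 3 16 29 14 5]
t=7: x=[1.2300 4.2650 16.0000 25.7800 14.6900 6.0350] k=[1 5 14 22 13 10]
t=8: x=[1.4600 5.5750 13.8850 20.0450 13.6900 10.3450] k=[1 7 12 17 13 14]
t=9: x=[1.6900 6.8850 12.0000 15.9650 13.5750 13.8850] k=[3 8 15 19 12 16]
t=10: x=[3.5750 8.2300 14.6550 17.7350 13.2650 15.5400] k=[6 9 11 14 9 20]
t=11: x=[6.3450 8.8850 11.1150 13.0800 10.8400 18.7350] k=[2 9 9 16 8 23]
t=12: x=[2.8050 8.1950 9.8050 14.2750 10.6450 21.2750] k=[0 7 11 11 10 22]
t=13: x=[0.8050 6.6550 10.5400 10.8850 11.4950 20.6200] k=[0 10 12 9 7 21]
t=14: x=[1.1500 9.0800 11.4250 9.1150 8.8400 19.3900] k=[0 5 13 7 12 21]
t=15: x=[0.5750 5.3450 11.3900 8.2650 12.4600 19.9650] k=[0 7 11 4 13 23]
t=16: x=[0.8050 6.6550 9.7350 5.8400 13.1150 21.8500] k=[0 9 6 5 12 21]
t=17: x=[1.0350 7.6200 6.2300 5.9200 12.2300 19.9650] k=[0 6 5 3 10 24]
t=18: x=[0.6900 5.1950 4.8850 4.0350 10.8050 22.3900] k=[0 5 8 3 10 19]
t=19: x=[0.5750 4.7700 7.0800 4.3800 10.2300 17.9650] k=[3 7 8 3 7 14]
t=20: x=[3.4600 6.6550 7.3100 4.0350 7.3450 13.1950] k=[3 11 7 8 6 11]
t=21: x=[3.9200 9.6200 7.5750 7.6550 6.8050 10.4250] k=[6 10 7 8 4 8]

0.1009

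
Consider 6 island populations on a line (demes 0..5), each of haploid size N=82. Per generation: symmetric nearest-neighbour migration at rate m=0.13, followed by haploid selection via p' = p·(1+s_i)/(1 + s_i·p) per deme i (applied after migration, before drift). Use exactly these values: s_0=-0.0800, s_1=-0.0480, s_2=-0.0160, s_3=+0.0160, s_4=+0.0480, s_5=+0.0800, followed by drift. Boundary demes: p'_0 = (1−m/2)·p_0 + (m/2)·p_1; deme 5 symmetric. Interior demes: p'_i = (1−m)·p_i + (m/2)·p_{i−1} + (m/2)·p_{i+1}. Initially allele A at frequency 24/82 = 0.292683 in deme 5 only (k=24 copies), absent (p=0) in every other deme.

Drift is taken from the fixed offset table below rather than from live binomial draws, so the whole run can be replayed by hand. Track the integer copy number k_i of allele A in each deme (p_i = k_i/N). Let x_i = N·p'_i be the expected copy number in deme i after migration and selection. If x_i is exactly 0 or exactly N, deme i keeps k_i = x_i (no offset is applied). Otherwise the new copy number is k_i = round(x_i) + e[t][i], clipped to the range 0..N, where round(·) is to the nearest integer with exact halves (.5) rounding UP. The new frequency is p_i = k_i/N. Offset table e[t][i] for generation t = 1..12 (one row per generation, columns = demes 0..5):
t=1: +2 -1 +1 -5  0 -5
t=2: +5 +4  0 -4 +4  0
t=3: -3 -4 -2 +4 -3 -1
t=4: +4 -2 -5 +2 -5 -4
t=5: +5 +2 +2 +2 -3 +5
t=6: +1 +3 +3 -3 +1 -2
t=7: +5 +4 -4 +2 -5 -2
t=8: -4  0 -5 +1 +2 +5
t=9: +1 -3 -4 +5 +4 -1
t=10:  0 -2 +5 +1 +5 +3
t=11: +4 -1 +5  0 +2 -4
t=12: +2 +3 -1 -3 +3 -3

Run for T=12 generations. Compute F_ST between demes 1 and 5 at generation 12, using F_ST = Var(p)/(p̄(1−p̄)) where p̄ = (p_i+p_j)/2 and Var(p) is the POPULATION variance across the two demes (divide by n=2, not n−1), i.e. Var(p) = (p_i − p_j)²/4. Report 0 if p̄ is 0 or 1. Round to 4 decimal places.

0.0563

t=0: k=[0 0 0 0 0 24]
t=1: x=[0.0000 0.0000 0.0000 0.0000 1.6334 23.7160] k=[0 0 0 0 2 19]
t=2: x=[0.0000 0.0000 0.0000 0.1321 3.1124 18.9950] k=[0 0 0 0 7 19]
t=3: x=[0.0000 0.0000 0.0000 0.4622 7.6438 19.3339] k=[0 0 0 4 5 18]
t=4: x=[0.0000 0.0000 0.2559 3.8630 6.0370 18.2224] k=[0 0 0 6 1 14]
t=5: x=[0.0000 0.0000 0.3838 5.3640 2.2713 14.0274] k=[0 0 2 7 0 19]
t=6: x=[0.0000 0.1238 2.1608 6.3119 1.7694 18.8593] k=[0 3 5 3 3 17]
t=7: x=[0.1794 2.7989 4.6685 3.1781 4.0883 17.1086] k=[5 7 1 5 0 15]
t=8: x=[4.7433 6.1924 1.6241 4.4818 1.3614 14.9425] k=[1 6 0 5 3 20]
t=9: x=[1.2206 5.0469 0.7037 4.6136 4.4273 20.0372] k=[2 2 0 10 8 19]
t=10: x=[1.8436 1.7822 0.7676 9.3507 9.2218 19.4017] k=[2 0 6 10 14 22]
t=11: x=[1.7235 0.4952 5.7827 10.1402 14.8208 22.7222] k=[6 0 11 10 17 19]
t=12: x=[5.1896 1.0526 10.0766 10.6664 17.3065 20.0112] k=[7 4 9 8 20 17]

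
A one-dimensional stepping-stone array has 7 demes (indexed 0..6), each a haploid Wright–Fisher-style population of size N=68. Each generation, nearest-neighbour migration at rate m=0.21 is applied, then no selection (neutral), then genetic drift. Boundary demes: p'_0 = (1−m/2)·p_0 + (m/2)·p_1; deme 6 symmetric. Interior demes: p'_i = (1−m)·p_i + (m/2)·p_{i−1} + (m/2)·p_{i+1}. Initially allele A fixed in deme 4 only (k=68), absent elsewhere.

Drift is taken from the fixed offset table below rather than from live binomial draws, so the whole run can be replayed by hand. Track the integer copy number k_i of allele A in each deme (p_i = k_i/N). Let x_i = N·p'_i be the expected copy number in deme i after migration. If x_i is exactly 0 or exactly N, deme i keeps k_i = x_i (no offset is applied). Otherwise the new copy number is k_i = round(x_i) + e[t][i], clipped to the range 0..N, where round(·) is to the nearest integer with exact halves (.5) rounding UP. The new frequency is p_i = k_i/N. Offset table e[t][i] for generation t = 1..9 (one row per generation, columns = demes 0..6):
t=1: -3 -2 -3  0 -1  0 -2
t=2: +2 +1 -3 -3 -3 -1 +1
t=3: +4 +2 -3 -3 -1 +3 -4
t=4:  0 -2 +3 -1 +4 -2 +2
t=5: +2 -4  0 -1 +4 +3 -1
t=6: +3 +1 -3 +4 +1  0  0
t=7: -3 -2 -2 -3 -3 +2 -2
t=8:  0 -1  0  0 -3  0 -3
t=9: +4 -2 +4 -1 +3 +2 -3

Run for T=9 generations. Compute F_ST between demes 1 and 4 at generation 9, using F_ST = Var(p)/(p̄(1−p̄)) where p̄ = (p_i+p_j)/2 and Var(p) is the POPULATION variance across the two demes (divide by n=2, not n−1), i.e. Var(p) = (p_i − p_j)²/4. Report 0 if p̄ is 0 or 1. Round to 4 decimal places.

t=0: k=[0 0 0 0 68 0 0]
t=1: x=[0.0000 0.0000 0.0000 7.1400 53.7200 7.1400 0.0000] k=[0 0 0 7 53 7 0]
t=2: x=[0.0000 0.0000 0.7350 11.0950 43.3400 11.0950 0.7350] k=[0 0 0 8 40 10 2]
t=3: x=[0.0000 0.0000 0.8400 10.5200 33.4900 12.3100 2.8400] k=[0 0 0 8 32 15 0]
t=4: x=[0.0000 0.0000 0.8400 9.6800 27.6950 15.2100 1.5750] k=[0 0 4 9 32 13 4]
t=5: x=[0.0000 0.4200 4.1050 10.8900 27.5900 14.0500 4.9450] k=[0 0 4 10 32 17 4]
t=6: x=[0.0000 0.4200 4.2100 11.6800 28.1150 17.2100 5.3650] k=[0 1 1 16 29 17 5]
t=7: x=[0.1050 0.8950 2.5750 15.7900 26.3750 17.0000 6.2600] k=[0 0 1 13 23 19 4]
t=8: x=[0.0000 0.1050 2.1550 12.7900 21.5300 17.8450 5.5750] k=[0 0 2 13 19 18 3]
t=9: x=[0.0000 0.2100 2.9450 12.4750 18.2650 16.5300 4.5750] k=[0 0 7 11 21 19 2]

0.1826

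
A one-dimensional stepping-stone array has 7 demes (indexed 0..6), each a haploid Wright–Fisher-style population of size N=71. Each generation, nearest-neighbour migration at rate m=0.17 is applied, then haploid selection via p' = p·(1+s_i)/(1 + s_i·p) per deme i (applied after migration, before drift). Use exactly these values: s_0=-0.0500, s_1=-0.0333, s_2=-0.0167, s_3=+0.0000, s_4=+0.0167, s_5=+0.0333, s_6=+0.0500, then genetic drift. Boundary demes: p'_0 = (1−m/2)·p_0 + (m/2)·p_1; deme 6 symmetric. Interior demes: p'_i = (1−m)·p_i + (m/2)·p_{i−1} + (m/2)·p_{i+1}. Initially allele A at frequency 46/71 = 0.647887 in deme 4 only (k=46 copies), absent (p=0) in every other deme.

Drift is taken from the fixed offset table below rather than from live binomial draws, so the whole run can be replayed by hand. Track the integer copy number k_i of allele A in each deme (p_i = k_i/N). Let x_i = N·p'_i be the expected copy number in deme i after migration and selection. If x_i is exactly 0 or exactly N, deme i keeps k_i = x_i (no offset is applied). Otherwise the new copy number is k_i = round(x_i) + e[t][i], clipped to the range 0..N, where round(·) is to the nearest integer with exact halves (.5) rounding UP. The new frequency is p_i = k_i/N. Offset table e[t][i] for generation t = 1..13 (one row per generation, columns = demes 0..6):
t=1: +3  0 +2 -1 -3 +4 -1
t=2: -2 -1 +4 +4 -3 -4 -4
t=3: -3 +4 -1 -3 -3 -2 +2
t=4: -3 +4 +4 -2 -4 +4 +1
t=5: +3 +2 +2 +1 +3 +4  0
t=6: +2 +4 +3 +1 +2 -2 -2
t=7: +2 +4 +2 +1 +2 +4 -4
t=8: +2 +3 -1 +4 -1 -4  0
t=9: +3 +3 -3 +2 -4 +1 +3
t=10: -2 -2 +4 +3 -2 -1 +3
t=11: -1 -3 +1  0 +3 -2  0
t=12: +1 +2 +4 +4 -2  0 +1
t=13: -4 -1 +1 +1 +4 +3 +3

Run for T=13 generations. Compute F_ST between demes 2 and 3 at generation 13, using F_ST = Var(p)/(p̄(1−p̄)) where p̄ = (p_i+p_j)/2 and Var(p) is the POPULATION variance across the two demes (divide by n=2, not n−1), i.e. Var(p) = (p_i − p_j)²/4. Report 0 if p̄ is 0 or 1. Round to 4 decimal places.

t=0: k=[0 0 0 0 46 0 0]
t=1: x=[0.0000 0.0000 0.0000 3.9100 38.4721 4.0328 0.0000] k=[0 0 0 3 35 8 0]
t=2: x=[0.0000 0.0000 0.2508 5.4650 30.2722 9.8906 0.7137] k=[0 0 4 9 27 6 0]
t=3: x=[0.0000 0.3287 4.0206 10.1050 23.9471 7.4917 0.5353] k=[0 4 3 7 21 5 3]
t=4: x=[0.3231 3.4618 3.3705 7.8500 18.6771 6.3776 3.3211] k=[0 7 7 6 15 10 4]
t=5: x=[0.5655 6.2104 6.8106 6.8500 13.9952 10.1977 4.7205] k=[4 8 9 8 17 14 5]
t=6: x=[4.1356 7.5144 8.7006 8.8500 16.1860 13.8516 6.0288] k=[6 12 12 10 18 12 4]
t=7: x=[6.2130 11.1676 11.6649 10.8500 17.0234 12.1565 4.8979] k=[8 15 14 12 19 16 1]
t=8: x=[8.2150 13.9367 13.7275 12.7650 18.3747 15.3708 2.3849] k=[10 17 13 17 17 11 2]
t=9: x=[10.1409 15.6479 13.4950 16.6600 16.7006 11.0471 2.8976] k=[13 19 10 19 13 12 6]
t=10: x=[12.9578 17.2784 11.3683 17.7250 13.6062 11.8959 6.8043] k=[11 15 15 21 12 11 10]
t=11: x=[10.8597 14.2699 15.3068 19.7250 12.8534 11.3080 10.5146] k=[10 11 16 20 16 9 11]
t=12: x=[9.6493 11.0210 15.7080 19.3200 15.9489 10.0442 11.2854] k=[11 13 20 23 14 10 12]
t=13: x=[10.6956 13.0602 19.4215 21.9800 14.6163 10.8067 12.3189] k=[7 12 20 23 19 14 15]

0.0021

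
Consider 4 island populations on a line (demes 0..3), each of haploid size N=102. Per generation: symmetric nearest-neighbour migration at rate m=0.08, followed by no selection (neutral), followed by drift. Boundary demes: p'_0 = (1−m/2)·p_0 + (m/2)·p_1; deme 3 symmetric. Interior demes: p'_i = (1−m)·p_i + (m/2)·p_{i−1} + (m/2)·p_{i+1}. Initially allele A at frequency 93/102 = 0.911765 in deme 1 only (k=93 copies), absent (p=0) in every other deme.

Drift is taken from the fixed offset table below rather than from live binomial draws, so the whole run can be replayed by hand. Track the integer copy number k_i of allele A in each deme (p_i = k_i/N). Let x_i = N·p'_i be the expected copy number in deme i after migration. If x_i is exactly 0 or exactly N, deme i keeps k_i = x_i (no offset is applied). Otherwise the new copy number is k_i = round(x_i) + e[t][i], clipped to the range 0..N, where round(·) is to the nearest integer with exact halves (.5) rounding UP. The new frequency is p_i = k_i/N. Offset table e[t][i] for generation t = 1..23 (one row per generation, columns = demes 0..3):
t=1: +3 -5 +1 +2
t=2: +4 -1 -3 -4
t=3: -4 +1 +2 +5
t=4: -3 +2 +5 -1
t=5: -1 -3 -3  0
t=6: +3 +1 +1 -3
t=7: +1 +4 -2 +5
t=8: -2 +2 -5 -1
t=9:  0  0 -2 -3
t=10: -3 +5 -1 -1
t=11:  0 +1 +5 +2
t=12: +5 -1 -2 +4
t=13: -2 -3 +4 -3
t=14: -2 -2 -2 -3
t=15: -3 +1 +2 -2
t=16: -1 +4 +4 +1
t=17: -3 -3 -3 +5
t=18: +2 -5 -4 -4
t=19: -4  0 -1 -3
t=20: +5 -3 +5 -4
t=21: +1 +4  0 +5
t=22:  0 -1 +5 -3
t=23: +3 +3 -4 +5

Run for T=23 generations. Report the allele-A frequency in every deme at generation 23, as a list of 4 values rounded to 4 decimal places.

[0.2745, 0.3137, 0.2157, 0.1176]

t=0: k=[0 93 0 0]
t=1: x=[3.7200 85.5600 3.7200 0.0000] k=[7 81 5 0]
t=2: x=[9.9600 75.0000 7.8400 0.2000] k=[14 74 5 0]
t=3: x=[16.4000 68.8400 7.5600 0.2000] k=[12 70 10 5]
t=4: x=[14.3200 65.2800 12.2000 5.2000] k=[11 67 17 4]
t=5: x=[13.2400 62.7600 18.4800 4.5200] k=[12 60 15 5]
t=6: x=[13.9200 56.2800 16.4000 5.4000] k=[17 57 17 2]
t=7: x=[18.6000 53.8000 18.0000 2.6000] k=[20 58 16 8]
t=8: x=[21.5200 54.8000 17.3600 8.3200] k=[20 57 12 7]
t=9: x=[21.4800 53.7200 13.6000 7.2000] k=[21 54 12 4]
t=10: x=[22.3200 51.0000 13.3600 4.3200] k=[19 56 12 3]
t=11: x=[20.4800 52.7600 13.4000 3.3600] k=[20 54 18 5]
t=12: x=[21.3600 51.2000 18.9200 5.5200] k=[26 50 17 10]
t=13: x=[26.9600 47.7200 18.0400 10.2800] k=[25 45 22 7]
t=14: x=[25.8000 43.2800 22.3200 7.6000] k=[24 41 20 5]
t=15: x=[24.6800 39.4800 20.2400 5.6000] k=[22 40 22 4]
t=16: x=[22.7200 38.5600 22.0000 4.7200] k=[22 43 26 6]
t=17: x=[22.8400 41.4800 25.8800 6.8000] k=[20 38 23 12]
t=18: x=[20.7200 36.6800 23.1600 12.4400] k=[23 32 19 8]
t=19: x=[23.3600 31.1200 19.0800 8.4400] k=[19 31 18 5]
t=20: x=[19.4800 30.0000 18.0000 5.5200] k=[24 27 23 2]
t=21: x=[24.1200 26.7200 22.3200 2.8400] k=[25 31 22 8]
t=22: x=[25.2400 30.4000 21.8000 8.5600] k=[25 29 27 6]
t=23: x=[25.1600 28.7600 26.2400 6.8400] k=[28 32 22 12]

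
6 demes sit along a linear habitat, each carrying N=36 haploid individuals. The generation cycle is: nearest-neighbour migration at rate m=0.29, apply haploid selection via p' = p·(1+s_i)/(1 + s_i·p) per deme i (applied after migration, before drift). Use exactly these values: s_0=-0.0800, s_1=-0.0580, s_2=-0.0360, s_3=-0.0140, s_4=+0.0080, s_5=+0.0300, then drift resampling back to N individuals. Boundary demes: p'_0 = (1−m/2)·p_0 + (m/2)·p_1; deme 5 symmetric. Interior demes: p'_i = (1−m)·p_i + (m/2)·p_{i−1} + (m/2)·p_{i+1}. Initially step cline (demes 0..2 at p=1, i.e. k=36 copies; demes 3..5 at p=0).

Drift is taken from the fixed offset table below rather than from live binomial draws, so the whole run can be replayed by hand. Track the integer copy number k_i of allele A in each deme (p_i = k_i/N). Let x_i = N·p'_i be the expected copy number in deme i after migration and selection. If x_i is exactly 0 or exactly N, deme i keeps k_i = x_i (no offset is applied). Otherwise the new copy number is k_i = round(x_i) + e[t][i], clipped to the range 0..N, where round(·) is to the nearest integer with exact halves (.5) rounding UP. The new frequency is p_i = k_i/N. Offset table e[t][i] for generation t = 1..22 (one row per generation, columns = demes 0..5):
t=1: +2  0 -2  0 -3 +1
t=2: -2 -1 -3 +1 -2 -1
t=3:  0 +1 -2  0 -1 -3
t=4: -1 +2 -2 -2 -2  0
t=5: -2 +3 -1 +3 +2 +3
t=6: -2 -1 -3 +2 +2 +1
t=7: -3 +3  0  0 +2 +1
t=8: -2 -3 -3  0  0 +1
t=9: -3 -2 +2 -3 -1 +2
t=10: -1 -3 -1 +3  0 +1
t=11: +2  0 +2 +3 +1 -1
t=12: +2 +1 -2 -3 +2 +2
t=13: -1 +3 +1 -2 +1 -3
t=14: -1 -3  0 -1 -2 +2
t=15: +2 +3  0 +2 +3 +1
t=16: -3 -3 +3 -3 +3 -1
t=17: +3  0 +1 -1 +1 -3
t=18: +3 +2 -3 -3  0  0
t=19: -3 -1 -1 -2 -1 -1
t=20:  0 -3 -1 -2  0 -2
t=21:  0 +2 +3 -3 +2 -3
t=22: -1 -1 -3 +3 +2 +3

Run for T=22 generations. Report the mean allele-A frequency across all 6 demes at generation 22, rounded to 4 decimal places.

t=0: k=[36 36 36 0 0 0]
t=1: x=[36.0000 36.0000 30.6142 5.1574 0.0000 0.0000] k=[36 36 29 5 0 0]
t=2: x=[36.0000 34.9244 26.2770 7.6696 0.7307 0.0000] k=[36 34 23 9 0 0]
t=3: x=[35.6850 32.5112 22.2548 9.6253 1.3151 0.0000] k=[36 34 20 10 0 0]
t=4: x=[35.6850 32.0550 20.2560 9.8985 1.4611 0.0000] k=[35 34 18 8 0 0]
t=5: x=[34.7589 31.5994 18.5405 8.2004 1.1690 0.0000] k=[33 35 18 11 3 0]
t=6: x=[33.0735 32.0392 19.1217 10.7484 3.7517 0.4479] k=[31 31 16 13 6 1]
t=7: x=[30.6301 28.4756 17.4102 12.3056 6.3315 1.7742] k=[28 31 17 12 8 3]
t=8: x=[27.9247 28.1753 17.9751 12.0318 7.9040 3.8249] k=[26 25 15 12 8 5]
t=9: x=[25.2366 23.2066 15.6897 11.7432 8.1953 5.5728] k=[22 21 18 9 7 8]
t=10: x=[21.1330 20.1822 16.8011 9.9134 7.4821 8.0380] k=[20 17 16 13 7 9]
t=11: x=[18.8180 16.7539 15.3862 12.4499 8.2104 8.9067] k=[21 17 17 15 9 8]
t=12: x=[19.6794 17.0431 16.3822 14.2983 9.7817 8.3328] k=[22 18 14 11 12 10]
t=13: x=[20.6913 17.4624 13.8314 11.4695 11.6276 10.5086] k=[20 20 15 9 13 8]
t=14: x=[19.2558 18.7390 14.5362 10.3457 11.7580 8.9219] k=[18 16 15 9 10 11]
t=15: x=[16.9607 15.6148 13.9604 9.9134 10.0576 11.0804] k=[19 19 14 12 13 12]
t=16: x=[18.2506 17.7373 14.1191 12.3205 12.7756 12.3840] k=[15 15 17 9 16 11]
t=17: x=[14.2759 14.7669 15.2270 11.0666 14.3287 11.9599] k=[17 15 16 10 15 9]
t=18: x=[15.9661 14.9106 14.6653 11.4845 13.4721 10.0832] k=[19 17 12 8 13 10]
t=19: x=[17.9599 16.0321 11.8517 9.2081 11.9034 10.6554] k=[15 15 11 7 11 10]
t=20: x=[14.2759 13.9067 10.7219 8.0714 10.3336 10.3618] k=[14 11 10 6 10 8]
t=21: x=[12.8677 10.8322 9.3097 7.0795 9.1844 8.4801] k=[13 13 12 4 11 5]
t=22: x=[12.3158 12.3655 10.7072 6.1032 9.1693 6.0167] k=[11 11 8 9 11 9]

0.2731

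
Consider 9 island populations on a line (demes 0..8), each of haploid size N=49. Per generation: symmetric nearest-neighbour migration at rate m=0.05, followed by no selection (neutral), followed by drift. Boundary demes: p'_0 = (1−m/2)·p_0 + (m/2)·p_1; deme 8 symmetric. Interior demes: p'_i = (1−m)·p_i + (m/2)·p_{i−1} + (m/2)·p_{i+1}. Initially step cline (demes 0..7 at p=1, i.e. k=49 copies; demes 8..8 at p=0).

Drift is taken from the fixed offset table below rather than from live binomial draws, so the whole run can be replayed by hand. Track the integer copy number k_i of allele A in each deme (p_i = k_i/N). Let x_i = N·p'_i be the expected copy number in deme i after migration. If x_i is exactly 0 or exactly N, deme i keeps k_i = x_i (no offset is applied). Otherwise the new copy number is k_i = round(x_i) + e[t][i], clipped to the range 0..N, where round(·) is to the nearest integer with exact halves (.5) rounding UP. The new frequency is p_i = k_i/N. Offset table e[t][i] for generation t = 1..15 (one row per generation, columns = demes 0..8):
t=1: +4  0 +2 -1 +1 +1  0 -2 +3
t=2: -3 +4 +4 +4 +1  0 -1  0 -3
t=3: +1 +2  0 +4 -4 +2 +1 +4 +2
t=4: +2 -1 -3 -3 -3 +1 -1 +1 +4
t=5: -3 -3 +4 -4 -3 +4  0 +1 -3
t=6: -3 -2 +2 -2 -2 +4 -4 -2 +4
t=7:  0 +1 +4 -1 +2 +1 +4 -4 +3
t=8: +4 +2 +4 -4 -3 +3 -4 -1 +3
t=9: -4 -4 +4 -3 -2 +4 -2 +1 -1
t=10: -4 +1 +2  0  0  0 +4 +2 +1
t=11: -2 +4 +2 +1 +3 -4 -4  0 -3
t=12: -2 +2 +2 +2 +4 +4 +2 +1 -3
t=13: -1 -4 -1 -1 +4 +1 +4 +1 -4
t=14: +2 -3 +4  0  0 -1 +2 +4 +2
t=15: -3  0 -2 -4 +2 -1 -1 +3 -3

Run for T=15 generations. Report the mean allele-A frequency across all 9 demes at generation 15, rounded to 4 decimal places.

t=0: k=[49 49 49 49 49 49 49 49 0]
t=1: x=[49.0000 49.0000 49.0000 49.0000 49.0000 49.0000 49.0000 47.7750 1.2250] k=[49 49 49 49 49 49 49 46 4]
t=2: x=[49.0000 49.0000 49.0000 49.0000 49.0000 49.0000 48.9250 45.0250 5.0500] k=[49 49 49 49 49 49 48 45 2]
t=3: x=[49.0000 49.0000 49.0000 49.0000 49.0000 48.9750 47.9500 44.0000 3.0750] k=[49 49 49 49 49 49 49 48 5]
t=4: x=[49.0000 49.0000 49.0000 49.0000 49.0000 49.0000 48.9750 46.9500 6.0750] k=[49 49 49 49 49 49 48 48 10]
t=5: x=[49.0000 49.0000 49.0000 49.0000 49.0000 48.9750 48.0250 47.0500 10.9500] k=[49 49 49 49 49 49 48 48 8]
t=6: x=[49.0000 49.0000 49.0000 49.0000 49.0000 48.9750 48.0250 47.0000 9.0000] k=[49 49 49 49 49 49 44 45 13]
t=7: x=[49.0000 49.0000 49.0000 49.0000 49.0000 48.8750 44.1500 44.1750 13.8000] k=[49 49 49 49 49 49 48 40 17]
t=8: x=[49.0000 49.0000 49.0000 49.0000 49.0000 48.9750 47.8250 39.6250 17.5750] k=[49 49 49 49 49 49 44 39 21]
t=9: x=[49.0000 49.0000 49.0000 49.0000 49.0000 48.8750 44.0000 38.6750 21.4500] k=[49 49 49 49 49 49 42 40 20]
t=10: x=[49.0000 49.0000 49.0000 49.0000 49.0000 48.8250 42.1250 39.5500 20.5000] k=[49 49 49 49 49 49 46 42 22]
t=11: x=[49.0000 49.0000 49.0000 49.0000 49.0000 48.9250 45.9750 41.6000 22.5000] k=[49 49 49 49 49 45 42 42 20]
t=12: x=[49.0000 49.0000 49.0000 49.0000 48.9000 45.0250 42.0750 41.4500 20.5500] k=[49 49 49 49 49 49 44 42 18]
t=13: x=[49.0000 49.0000 49.0000 49.0000 49.0000 48.8750 44.0750 41.4500 18.6000] k=[49 49 49 49 49 49 48 42 15]
t=14: x=[49.0000 49.0000 49.0000 49.0000 49.0000 48.9750 47.8750 41.4750 15.6750] k=[49 49 49 49 49 48 49 45 18]
t=15: x=[49.0000 49.0000 49.0000 49.0000 48.9750 48.0500 48.8750 44.4250 18.6750] k=[49 49 49 49 49 47 48 47 16]

0.9138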